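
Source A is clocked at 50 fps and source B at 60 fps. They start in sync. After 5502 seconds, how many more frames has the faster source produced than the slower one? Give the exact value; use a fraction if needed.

A emits 50 × 5502 = 275100 frames; B emits 60 × 5502 = 330120.
Difference = 55020 frames; B is ahead of A.

55020 frames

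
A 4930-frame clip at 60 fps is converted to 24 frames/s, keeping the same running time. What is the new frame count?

1972 frames

Target frames = source frames × (target rate / source rate) = 4930 × (24)/(60) = 4930 × 2/5 = 1972.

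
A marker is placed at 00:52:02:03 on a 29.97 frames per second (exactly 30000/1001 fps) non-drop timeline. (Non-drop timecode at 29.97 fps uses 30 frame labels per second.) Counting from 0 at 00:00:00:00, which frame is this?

frame 93663

Total seconds to the label: (0 × 3600 + 52 × 60 + 2) = 3122.
Frame index = 3122 × 30 + 3 = 93663.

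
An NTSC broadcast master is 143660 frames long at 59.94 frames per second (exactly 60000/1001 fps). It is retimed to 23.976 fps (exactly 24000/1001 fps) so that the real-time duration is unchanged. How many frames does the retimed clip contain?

Target frames = source frames × (target rate / source rate) = 143660 × (24000/1001)/(60000/1001) = 143660 × 2/5 = 57464.

57464 frames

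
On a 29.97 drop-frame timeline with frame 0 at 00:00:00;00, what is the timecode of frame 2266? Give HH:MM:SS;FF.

00:01:15;18

Each 10-minute DF block holds 10 × 60 × 30 − 9 × 2 = 17982 frames. 2266 ÷ 17982 → 0 full blocks, remainder 2266.
Within the partial block the first minute is 1800 frames and each further minute 1798, so 1 further minute boundary passed. Total skipped labels = 18 × 0 + 2 × 1 = 2.
Non-drop label index = 2266 + 2 = 2268; at 30 labels/s that is 00:01:15:18, i.e. DF 00:01:15;18.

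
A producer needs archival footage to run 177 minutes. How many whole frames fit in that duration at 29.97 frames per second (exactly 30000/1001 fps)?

318281 frames

177 min = 10620 s.
Frames = 10620 × 30000/1001 = 318600000/1001 ≈ 318281.7183.
Complete frames: 318281.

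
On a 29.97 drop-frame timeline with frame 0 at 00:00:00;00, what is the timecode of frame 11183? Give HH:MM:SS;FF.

00:06:13;05

Each 10-minute DF block holds 10 × 60 × 30 − 9 × 2 = 17982 frames. 11183 ÷ 17982 → 0 full blocks, remainder 11183.
Within the partial block the first minute is 1800 frames and each further minute 1798, so 6 further minute boundaries passed. Total skipped labels = 18 × 0 + 2 × 6 = 12.
Non-drop label index = 11183 + 12 = 11195; at 30 labels/s that is 00:06:13:05, i.e. DF 00:06:13;05.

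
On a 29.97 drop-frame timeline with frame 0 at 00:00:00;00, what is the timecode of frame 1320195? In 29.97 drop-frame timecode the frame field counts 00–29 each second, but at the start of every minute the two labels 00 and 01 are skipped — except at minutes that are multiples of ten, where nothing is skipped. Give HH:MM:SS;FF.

12:14:10;17

Ten DF minutes hold 17982 frames, so frame 1320195 lies in block 73 (frames 1312686–1330667) with 7509 frames into that block.
The block's first minute is 1800 frames and the rest 1798 each; 7509 frames reaches minute 4, so 73 × 18 + 4 × 2 = 1322 labels have been skipped so far.
Adding those back, label number 1320195 + 1322 = 1321517 at 30 labels/s is 44050 s + 17 f = 12 h 14 min 10 s frame 17, i.e. 12:14:10;17.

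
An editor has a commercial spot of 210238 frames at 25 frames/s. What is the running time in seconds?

8409.52 seconds

Running time = 210238 / (25) = 8409.52 s.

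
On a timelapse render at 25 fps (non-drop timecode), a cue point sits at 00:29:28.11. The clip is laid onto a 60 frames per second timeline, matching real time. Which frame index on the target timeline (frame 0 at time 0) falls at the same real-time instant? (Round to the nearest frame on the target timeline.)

frame 106106

Source frame index: (0×3600 + 29×60 + 28) × 25 + 11 = 44211.
Real time: 44211 / (25) = 44211/25 s.
Target frame: (44211/25) × (60) = 530532/5 ≈ 106106.400 → 106106.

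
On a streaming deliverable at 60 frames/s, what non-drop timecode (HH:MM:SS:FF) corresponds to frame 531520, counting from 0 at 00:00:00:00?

531520 ÷ 60 = 8858 full seconds, remainder 40 frames.
8858 s = 2 h 27 min 38 s.
Timecode: 02:27:38:40.

02:27:38:40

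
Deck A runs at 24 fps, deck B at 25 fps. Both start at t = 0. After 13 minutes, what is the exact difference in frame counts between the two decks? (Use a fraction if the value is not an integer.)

13 min = 780 s.
A emits 24 × 780 = 18720 frames; B emits 25 × 780 = 19500.
Difference = 780 frames; B is ahead of A.

780 frames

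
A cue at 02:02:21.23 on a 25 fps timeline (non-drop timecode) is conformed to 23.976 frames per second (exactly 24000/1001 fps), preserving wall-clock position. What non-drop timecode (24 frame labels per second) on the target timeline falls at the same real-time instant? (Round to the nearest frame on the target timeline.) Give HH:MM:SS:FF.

Source frame index: (2×3600 + 2×60 + 21) × 25 + 23 = 183548.
Real time: 183548 / (25) = 183548/25 s.
Target frame: (183548/25) × (24000/1001) = 176206080/1001 ≈ 176030.050 → 176030.
At 24 labels/s: frame 176030 → 02:02:14:14.

02:02:14:14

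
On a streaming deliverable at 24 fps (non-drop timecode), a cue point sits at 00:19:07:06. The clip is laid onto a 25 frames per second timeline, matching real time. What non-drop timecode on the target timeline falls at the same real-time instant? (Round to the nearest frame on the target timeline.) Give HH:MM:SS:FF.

Source frame index: (0×3600 + 19×60 + 7) × 24 + 6 = 27534.
Real time: 27534 / (24) = 4589/4 s.
Target frame: (4589/4) × (25) = 114725/4 ≈ 28681.250 → 28681.
At 25 labels/s: frame 28681 → 00:19:07:06.

00:19:07:06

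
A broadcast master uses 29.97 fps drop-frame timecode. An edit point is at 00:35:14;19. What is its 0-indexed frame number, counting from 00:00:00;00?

Complete 10-minute blocks: 3, each 17982 frames → 53946.
Remaining 5 whole minutes in the current block: 1800 + 4 × 1798 = 8992 frames.
Within the current minute: 14 × 30 + 19 − 2 = 437 (labels ;00/;01 skipped at this minute). Total = 53946 + 8992 + 437 = 63375.

63375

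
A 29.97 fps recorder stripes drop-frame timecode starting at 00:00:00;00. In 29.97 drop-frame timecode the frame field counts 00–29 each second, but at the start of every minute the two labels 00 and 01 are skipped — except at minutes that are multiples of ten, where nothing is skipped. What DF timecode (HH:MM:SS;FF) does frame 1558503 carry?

Each 10-minute DF block holds 10 × 60 × 30 − 9 × 2 = 17982 frames. 1558503 ÷ 17982 → 86 full blocks, remainder 12051.
Within the partial block the first minute is 1800 frames and each further minute 1798, so 6 further minute boundaries passed. Total skipped labels = 18 × 86 + 2 × 6 = 1560.
Non-drop label index = 1558503 + 1560 = 1560063; at 30 labels/s that is 14:26:42:03, i.e. DF 14:26:42;03.

14:26:42;03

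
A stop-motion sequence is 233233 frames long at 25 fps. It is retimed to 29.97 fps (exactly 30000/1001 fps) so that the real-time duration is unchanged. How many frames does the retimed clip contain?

279600 frames

Target frames = source frames × (target rate / source rate) = 233233 × (30000/1001)/(25) = 233233 × 1200/1001 = 279600.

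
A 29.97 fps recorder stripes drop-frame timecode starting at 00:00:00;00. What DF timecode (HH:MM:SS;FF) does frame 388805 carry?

03:36:13;05

Ten DF minutes hold 17982 frames, so frame 388805 lies in block 21 (frames 377622–395603) with 11183 frames into that block.
The block's first minute is 1800 frames and the rest 1798 each; 11183 frames reaches minute 6, so 21 × 18 + 6 × 2 = 390 labels have been skipped so far.
Adding those back, label number 388805 + 390 = 389195 at 30 labels/s is 12973 s + 5 f = 3 h 36 min 13 s frame 5, i.e. 03:36:13;05.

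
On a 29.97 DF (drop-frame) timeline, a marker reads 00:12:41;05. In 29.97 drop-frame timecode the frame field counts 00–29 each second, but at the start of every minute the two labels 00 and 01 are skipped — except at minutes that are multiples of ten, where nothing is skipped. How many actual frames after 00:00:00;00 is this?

22813

As if non-drop at 30 labels/s: (0 × 3600 + 12 × 60 + 41) × 30 + 5 = 22835.
Minute boundaries passed: 12; those not divisible by 10: 12 − 1 = 11; dropped labels = 2 × 11 = 22.
Actual frame index = 22835 − 22 = 22813.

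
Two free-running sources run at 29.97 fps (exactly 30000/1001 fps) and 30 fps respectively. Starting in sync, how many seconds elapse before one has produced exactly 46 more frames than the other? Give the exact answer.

23023/15 seconds

The gap grows by |30 − 30000/1001| = 30/1001 frames per second.
Time for a 46-frame gap: 46 ÷ (30/1001) = 23023/15 s.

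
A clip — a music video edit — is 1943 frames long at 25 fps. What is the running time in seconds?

77.72 seconds

Running time = 1943 / (25) = 77.72 s.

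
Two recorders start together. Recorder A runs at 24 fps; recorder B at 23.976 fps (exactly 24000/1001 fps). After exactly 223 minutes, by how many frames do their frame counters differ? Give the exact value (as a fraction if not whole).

223 min = 13380 s.
A emits 24 × 13380 = 321120 frames; B emits 24000/1001 × 13380 = 321120000/1001.
Difference = 321120/1001 frames (≈ 320.7992); B is behind A.

321120/1001 frames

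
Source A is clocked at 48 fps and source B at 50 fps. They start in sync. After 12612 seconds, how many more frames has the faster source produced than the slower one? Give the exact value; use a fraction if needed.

25224 frames

A emits 48 × 12612 = 605376 frames; B emits 50 × 12612 = 630600.
Difference = 25224 frames; B is ahead of A.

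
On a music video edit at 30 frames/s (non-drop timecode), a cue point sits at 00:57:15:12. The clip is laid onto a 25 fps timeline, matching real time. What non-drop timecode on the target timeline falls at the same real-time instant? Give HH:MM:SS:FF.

Source frame index: (0×3600 + 57×60 + 15) × 30 + 12 = 103062.
Real time: 103062 / (30) = 17177/5 s.
Target frame: (17177/5) × (25) = 85885.
At 25 labels/s: frame 85885 → 00:57:15:10.

00:57:15:10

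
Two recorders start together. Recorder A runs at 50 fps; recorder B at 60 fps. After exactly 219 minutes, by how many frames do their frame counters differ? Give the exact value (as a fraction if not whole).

219 min = 13140 s.
A emits 50 × 13140 = 657000 frames; B emits 60 × 13140 = 788400.
Difference = 131400 frames; B is ahead of A.

131400 frames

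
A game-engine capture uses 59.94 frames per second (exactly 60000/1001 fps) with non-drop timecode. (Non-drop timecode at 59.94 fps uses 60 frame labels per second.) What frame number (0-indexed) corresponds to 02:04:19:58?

frame 447598

Total seconds to the label: (2 × 3600 + 4 × 60 + 19) = 7459.
Frame index = 7459 × 60 + 58 = 447598.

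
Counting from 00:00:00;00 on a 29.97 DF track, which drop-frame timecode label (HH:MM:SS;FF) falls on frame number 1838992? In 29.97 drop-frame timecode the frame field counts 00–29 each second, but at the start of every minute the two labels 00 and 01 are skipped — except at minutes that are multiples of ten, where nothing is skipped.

Ten DF minutes hold 17982 frames, so frame 1838992 lies in block 102 (frames 1834164–1852145) with 4828 frames into that block.
The block's first minute is 1800 frames and the rest 1798 each; 4828 frames reaches minute 2, so 102 × 18 + 2 × 2 = 1840 labels have been skipped so far.
Adding those back, label number 1838992 + 1840 = 1840832 at 30 labels/s is 61361 s + 2 f = 17 h 2 min 41 s frame 2, i.e. 17:02:41;02.

17:02:41;02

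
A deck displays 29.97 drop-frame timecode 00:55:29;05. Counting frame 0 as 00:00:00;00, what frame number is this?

As if non-drop at 30 labels/s: (0 × 3600 + 55 × 60 + 29) × 30 + 5 = 99875.
Minute boundaries passed: 55; those not divisible by 10: 55 − 5 = 50; dropped labels = 2 × 50 = 100.
Actual frame index = 99875 − 100 = 99775.

99775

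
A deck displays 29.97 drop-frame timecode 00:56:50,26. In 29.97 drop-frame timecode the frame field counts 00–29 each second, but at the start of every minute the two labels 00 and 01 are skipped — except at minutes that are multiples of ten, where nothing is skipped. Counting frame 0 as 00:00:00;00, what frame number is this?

As if non-drop at 30 labels/s: (0 × 3600 + 56 × 60 + 50) × 30 + 26 = 102326.
Minute boundaries passed: 56; those not divisible by 10: 56 − 5 = 51; dropped labels = 2 × 51 = 102.
Actual frame index = 102326 − 102 = 102224.

102224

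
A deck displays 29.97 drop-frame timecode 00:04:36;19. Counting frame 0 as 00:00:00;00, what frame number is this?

8291

Complete 10-minute blocks: 0, each 17982 frames → 0.
Remaining 4 whole minutes in the current block: 1800 + 3 × 1798 = 7194 frames.
Within the current minute: 36 × 30 + 19 − 2 = 1097 (labels ;00/;01 skipped at this minute). Total = 0 + 7194 + 1097 = 8291.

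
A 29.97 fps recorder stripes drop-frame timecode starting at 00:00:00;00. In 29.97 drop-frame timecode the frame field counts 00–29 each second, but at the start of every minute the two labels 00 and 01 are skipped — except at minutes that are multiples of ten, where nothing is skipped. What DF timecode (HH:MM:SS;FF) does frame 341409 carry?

Ten DF minutes hold 17982 frames, so frame 341409 lies in block 18 (frames 323676–341657) with 17733 frames into that block.
The block's first minute is 1800 frames and the rest 1798 each; 17733 frames reaches minute 9, so 18 × 18 + 9 × 2 = 342 labels have been skipped so far.
Adding those back, label number 341409 + 342 = 341751 at 30 labels/s is 11391 s + 21 f = 3 h 9 min 51 s frame 21, i.e. 03:09:51;21.

03:09:51;21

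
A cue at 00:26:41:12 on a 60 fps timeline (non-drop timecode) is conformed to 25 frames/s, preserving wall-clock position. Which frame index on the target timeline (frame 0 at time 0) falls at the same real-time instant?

frame 40030

Source frame index: (0×3600 + 26×60 + 41) × 60 + 12 = 96072.
Real time: 96072 / (60) = 8006/5 s.
Target frame: (8006/5) × (25) = 40030.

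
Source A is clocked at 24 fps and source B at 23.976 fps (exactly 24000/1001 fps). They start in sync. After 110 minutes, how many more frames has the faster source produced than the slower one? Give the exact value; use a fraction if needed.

110 min = 6600 s.
A emits 24 × 6600 = 158400 frames; B emits 24000/1001 × 6600 = 14400000/91.
Difference = 14400/91 frames (≈ 158.2418); B is behind A.

14400/91 frames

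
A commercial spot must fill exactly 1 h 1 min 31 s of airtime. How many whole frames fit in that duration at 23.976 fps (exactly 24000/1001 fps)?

88495 frames

1 h 1 min 31 s = 3691 s.
Frames = 3691 × 24000/1001 = 88584000/1001 ≈ 88495.5045.
Complete frames: 88495.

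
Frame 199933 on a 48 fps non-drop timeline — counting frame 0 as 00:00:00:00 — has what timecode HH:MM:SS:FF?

199933 ÷ 48 = 4165 full seconds, remainder 13 frames.
4165 s = 1 h 9 min 25 s.
Timecode: 01:09:25:13.

01:09:25:13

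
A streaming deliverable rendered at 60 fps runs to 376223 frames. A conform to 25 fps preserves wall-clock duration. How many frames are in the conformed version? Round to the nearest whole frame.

Frames at target rate = 376223 × (25) / (60) = 1881115/12 ≈ 156759.583.
Nearest whole frame: 156760.

156760 frames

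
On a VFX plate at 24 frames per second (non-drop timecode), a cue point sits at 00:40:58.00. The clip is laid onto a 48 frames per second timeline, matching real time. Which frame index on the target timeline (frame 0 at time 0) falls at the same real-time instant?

Source frame index: (0×3600 + 40×60 + 58) × 24 + 0 = 58992.
Real time: 58992 / (24) = 2458 s.
Target frame: (2458) × (48) = 117984.

frame 117984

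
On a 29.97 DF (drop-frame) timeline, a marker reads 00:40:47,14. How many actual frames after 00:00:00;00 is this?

73352

As if non-drop at 30 labels/s: (0 × 3600 + 40 × 60 + 47) × 30 + 14 = 73424.
Minute boundaries passed: 40; those not divisible by 10: 40 − 4 = 36; dropped labels = 2 × 36 = 72.
Actual frame index = 73424 − 72 = 73352.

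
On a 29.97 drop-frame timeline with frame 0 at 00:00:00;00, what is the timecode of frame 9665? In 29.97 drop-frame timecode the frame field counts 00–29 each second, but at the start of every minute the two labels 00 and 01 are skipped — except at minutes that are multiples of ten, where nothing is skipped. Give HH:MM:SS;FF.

Each 10-minute DF block holds 10 × 60 × 30 − 9 × 2 = 17982 frames. 9665 ÷ 17982 → 0 full blocks, remainder 9665.
Within the partial block the first minute is 1800 frames and each further minute 1798, so 5 further minute boundaries passed. Total skipped labels = 18 × 0 + 2 × 5 = 10.
Non-drop label index = 9665 + 10 = 9675; at 30 labels/s that is 00:05:22:15, i.e. DF 00:05:22;15.

00:05:22;15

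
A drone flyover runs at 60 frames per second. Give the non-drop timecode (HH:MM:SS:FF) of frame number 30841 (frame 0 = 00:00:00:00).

30841 ÷ 60 = 514 full seconds, remainder 1 frame.
514 s = 0 h 8 min 34 s.
Timecode: 00:08:34:01.

00:08:34:01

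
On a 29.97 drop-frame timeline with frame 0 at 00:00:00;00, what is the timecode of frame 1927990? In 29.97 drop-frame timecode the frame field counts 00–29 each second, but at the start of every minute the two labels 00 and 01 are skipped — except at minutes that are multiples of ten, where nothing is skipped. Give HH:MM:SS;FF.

17:52:10;20

Each 10-minute DF block holds 10 × 60 × 30 − 9 × 2 = 17982 frames. 1927990 ÷ 17982 → 107 full blocks, remainder 3916.
Within the partial block the first minute is 1800 frames and each further minute 1798, so 2 further minute boundaries passed. Total skipped labels = 18 × 107 + 2 × 2 = 1930.
Non-drop label index = 1927990 + 1930 = 1929920; at 30 labels/s that is 17:52:10:20, i.e. DF 17:52:10;20.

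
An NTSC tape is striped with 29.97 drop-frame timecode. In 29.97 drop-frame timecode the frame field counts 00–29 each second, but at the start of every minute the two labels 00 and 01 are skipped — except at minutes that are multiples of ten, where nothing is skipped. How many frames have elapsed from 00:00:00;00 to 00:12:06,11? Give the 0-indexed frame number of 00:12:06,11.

As if non-drop at 30 labels/s: (0 × 3600 + 12 × 60 + 6) × 30 + 11 = 21791.
Minute boundaries passed: 12; those not divisible by 10: 12 − 1 = 11; dropped labels = 2 × 11 = 22.
Actual frame index = 21791 − 22 = 21769.

21769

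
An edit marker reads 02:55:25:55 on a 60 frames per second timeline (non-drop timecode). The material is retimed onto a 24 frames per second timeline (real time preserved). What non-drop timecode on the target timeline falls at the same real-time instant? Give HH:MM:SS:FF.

Source frame index: (2×3600 + 55×60 + 25) × 60 + 55 = 631555.
Real time: 631555 / (60) = 126311/12 s.
Target frame: (126311/12) × (24) = 252622.
At 24 labels/s: frame 252622 → 02:55:25:22.

02:55:25:22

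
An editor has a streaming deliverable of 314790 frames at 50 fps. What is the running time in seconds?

Running time = 314790 / (50) = 6295.8 s.

6295.8 seconds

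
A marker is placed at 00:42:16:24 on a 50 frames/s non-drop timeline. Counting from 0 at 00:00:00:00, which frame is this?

Total seconds to the label: (0 × 3600 + 42 × 60 + 16) = 2536.
Frame index = 2536 × 50 + 24 = 126824.

126824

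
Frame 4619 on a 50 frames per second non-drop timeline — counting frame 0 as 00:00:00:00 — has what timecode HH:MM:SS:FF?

4619 ÷ 50 = 92 full seconds, remainder 19 frames.
92 s = 0 h 1 min 32 s.
Timecode: 00:01:32:19.

00:01:32:19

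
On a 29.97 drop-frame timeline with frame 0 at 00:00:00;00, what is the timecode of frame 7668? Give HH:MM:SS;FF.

Each 10-minute DF block holds 10 × 60 × 30 − 9 × 2 = 17982 frames. 7668 ÷ 17982 → 0 full blocks, remainder 7668.
Within the partial block the first minute is 1800 frames and each further minute 1798, so 4 further minute boundaries passed. Total skipped labels = 18 × 0 + 2 × 4 = 8.
Non-drop label index = 7668 + 8 = 7676; at 30 labels/s that is 00:04:15:26, i.e. DF 00:04:15;26.

00:04:15;26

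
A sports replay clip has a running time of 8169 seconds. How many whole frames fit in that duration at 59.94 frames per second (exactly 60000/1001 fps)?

Frames = 8169 × 60000/1001 = 70020000/143 ≈ 489650.3497.
Complete frames: 489650.

489650 frames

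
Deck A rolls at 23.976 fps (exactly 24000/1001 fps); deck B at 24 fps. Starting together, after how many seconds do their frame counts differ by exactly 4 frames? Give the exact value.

The gap grows by |24 − 24000/1001| = 24/1001 frames per second.
Time for a 4-frame gap: 4 ÷ (24/1001) = 1001/6 s.

1001/6 seconds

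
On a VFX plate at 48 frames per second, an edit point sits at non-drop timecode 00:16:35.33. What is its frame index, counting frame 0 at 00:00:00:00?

Total seconds to the label: (0 × 3600 + 16 × 60 + 35) = 995.
Frame index = 995 × 48 + 33 = 47793.

frame 47793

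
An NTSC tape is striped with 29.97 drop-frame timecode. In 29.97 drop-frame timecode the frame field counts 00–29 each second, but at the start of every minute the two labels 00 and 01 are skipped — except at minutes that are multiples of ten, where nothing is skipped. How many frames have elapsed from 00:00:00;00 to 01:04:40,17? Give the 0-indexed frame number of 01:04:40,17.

As if non-drop at 30 labels/s: (1 × 3600 + 4 × 60 + 40) × 30 + 17 = 116417.
Minute boundaries passed: 64; those not divisible by 10: 64 − 6 = 58; dropped labels = 2 × 58 = 116.
Actual frame index = 116417 − 116 = 116301.

116301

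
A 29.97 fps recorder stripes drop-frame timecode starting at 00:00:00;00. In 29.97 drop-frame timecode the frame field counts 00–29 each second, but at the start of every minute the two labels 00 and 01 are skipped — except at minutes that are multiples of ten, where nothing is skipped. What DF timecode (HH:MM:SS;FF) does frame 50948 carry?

00:28:20;00

Each 10-minute DF block holds 10 × 60 × 30 − 9 × 2 = 17982 frames. 50948 ÷ 17982 → 2 full blocks, remainder 14984.
Within the partial block the first minute is 1800 frames and each further minute 1798, so 8 further minute boundaries passed. Total skipped labels = 18 × 2 + 2 × 8 = 52.
Non-drop label index = 50948 + 52 = 51000; at 30 labels/s that is 00:28:20:00, i.e. DF 00:28:20;00.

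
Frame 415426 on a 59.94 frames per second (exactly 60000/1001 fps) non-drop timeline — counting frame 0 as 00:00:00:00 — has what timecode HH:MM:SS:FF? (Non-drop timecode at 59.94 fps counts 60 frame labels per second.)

415426 ÷ 60 = 6923 full seconds, remainder 46 frames.
6923 s = 1 h 55 min 23 s.
Timecode: 01:55:23:46.

01:55:23:46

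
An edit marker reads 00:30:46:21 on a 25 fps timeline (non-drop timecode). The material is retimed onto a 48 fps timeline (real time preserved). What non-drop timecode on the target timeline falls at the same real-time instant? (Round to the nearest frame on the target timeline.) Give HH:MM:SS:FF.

00:30:46:40

Source frame index: (0×3600 + 30×60 + 46) × 25 + 21 = 46171.
Real time: 46171 / (25) = 46171/25 s.
Target frame: (46171/25) × (48) = 2216208/25 ≈ 88648.320 → 88648.
At 48 labels/s: frame 88648 → 00:30:46:40.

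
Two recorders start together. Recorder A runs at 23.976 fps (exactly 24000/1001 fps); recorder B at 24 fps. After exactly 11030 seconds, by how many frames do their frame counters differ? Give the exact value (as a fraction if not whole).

264720/1001 frames

A emits 24000/1001 × 11030 = 264720000/1001 frames; B emits 24 × 11030 = 264720.
Difference = 264720/1001 frames (≈ 264.4555); B is ahead of A.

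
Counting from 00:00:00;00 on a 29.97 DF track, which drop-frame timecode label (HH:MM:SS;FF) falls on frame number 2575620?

Ten DF minutes hold 17982 frames, so frame 2575620 lies in block 143 (frames 2571426–2589407) with 4194 frames into that block.
The block's first minute is 1800 frames and the rest 1798 each; 4194 frames reaches minute 2, so 143 × 18 + 2 × 2 = 2578 labels have been skipped so far.
Adding those back, label number 2575620 + 2578 = 2578198 at 30 labels/s is 85939 s + 28 f = 23 h 52 min 19 s frame 28, i.e. 23:52:19;28.

23:52:19;28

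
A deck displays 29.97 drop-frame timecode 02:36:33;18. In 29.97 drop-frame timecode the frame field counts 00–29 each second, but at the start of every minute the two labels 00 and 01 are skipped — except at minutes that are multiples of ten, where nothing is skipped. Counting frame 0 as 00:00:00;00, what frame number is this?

As if non-drop at 30 labels/s: (2 × 3600 + 36 × 60 + 33) × 30 + 18 = 281808.
Minute boundaries passed: 156; those not divisible by 10: 156 − 15 = 141; dropped labels = 2 × 141 = 282.
Actual frame index = 281808 − 282 = 281526.

281526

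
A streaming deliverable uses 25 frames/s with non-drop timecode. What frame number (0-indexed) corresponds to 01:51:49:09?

Total seconds to the label: (1 × 3600 + 51 × 60 + 49) = 6709.
Frame index = 6709 × 25 + 9 = 167734.

167734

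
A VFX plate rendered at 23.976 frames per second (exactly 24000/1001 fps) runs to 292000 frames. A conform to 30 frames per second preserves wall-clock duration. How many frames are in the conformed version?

Target frames = source frames × (target rate / source rate) = 292000 × (30)/(24000/1001) = 292000 × 1001/800 = 365365.

365365 frames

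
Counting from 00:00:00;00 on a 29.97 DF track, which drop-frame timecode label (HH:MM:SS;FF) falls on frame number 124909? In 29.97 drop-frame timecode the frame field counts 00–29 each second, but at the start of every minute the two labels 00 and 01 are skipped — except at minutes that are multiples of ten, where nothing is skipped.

01:09:27;25

Each 10-minute DF block holds 10 × 60 × 30 − 9 × 2 = 17982 frames. 124909 ÷ 17982 → 6 full blocks, remainder 17017.
Within the partial block the first minute is 1800 frames and each further minute 1798, so 9 further minute boundaries passed. Total skipped labels = 18 × 6 + 2 × 9 = 126.
Non-drop label index = 124909 + 126 = 125035; at 30 labels/s that is 01:09:27:25, i.e. DF 01:09:27;25.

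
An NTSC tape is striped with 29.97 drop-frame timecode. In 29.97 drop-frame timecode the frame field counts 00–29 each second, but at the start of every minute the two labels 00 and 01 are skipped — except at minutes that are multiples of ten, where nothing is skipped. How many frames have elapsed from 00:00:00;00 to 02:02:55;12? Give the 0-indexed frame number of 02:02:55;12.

221042

As if non-drop at 30 labels/s: (2 × 3600 + 2 × 60 + 55) × 30 + 12 = 221262.
Minute boundaries passed: 122; those not divisible by 10: 122 − 12 = 110; dropped labels = 2 × 110 = 220.
Actual frame index = 221262 − 220 = 221042.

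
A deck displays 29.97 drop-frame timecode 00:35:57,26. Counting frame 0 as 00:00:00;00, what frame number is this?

64672

Complete 10-minute blocks: 3, each 17982 frames → 53946.
Remaining 5 whole minutes in the current block: 1800 + 4 × 1798 = 8992 frames.
Within the current minute: 57 × 30 + 26 − 2 = 1734 (labels ;00/;01 skipped at this minute). Total = 53946 + 8992 + 1734 = 64672.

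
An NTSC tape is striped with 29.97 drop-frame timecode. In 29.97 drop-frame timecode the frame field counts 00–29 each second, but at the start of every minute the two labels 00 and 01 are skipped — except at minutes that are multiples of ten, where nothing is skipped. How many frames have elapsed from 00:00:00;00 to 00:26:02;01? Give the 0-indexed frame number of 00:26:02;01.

As if non-drop at 30 labels/s: (0 × 3600 + 26 × 60 + 2) × 30 + 1 = 46861.
Minute boundaries passed: 26; those not divisible by 10: 26 − 2 = 24; dropped labels = 2 × 24 = 48.
Actual frame index = 46861 − 48 = 46813.

46813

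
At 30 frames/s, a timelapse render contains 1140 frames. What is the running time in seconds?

Running time = 1140 / (30) = 38 s.

38 seconds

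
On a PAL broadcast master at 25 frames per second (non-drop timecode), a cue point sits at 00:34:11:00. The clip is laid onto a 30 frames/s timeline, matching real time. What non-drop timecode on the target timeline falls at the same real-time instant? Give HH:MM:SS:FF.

00:34:11:00

Source frame index: (0×3600 + 34×60 + 11) × 25 + 0 = 51275.
Real time: 51275 / (25) = 2051 s.
Target frame: (2051) × (30) = 61530.
At 30 labels/s: frame 61530 → 00:34:11:00.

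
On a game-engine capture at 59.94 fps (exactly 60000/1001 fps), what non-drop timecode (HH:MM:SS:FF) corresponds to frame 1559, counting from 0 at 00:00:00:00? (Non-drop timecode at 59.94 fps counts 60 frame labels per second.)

00:00:25:59

1559 ÷ 60 = 25 full seconds, remainder 59 frames.
25 s = 0 h 0 min 25 s.
Timecode: 00:00:25:59.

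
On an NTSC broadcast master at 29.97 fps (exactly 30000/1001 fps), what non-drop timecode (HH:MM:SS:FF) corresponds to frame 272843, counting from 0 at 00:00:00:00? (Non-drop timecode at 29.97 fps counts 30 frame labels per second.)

02:31:34:23

272843 ÷ 30 = 9094 full seconds, remainder 23 frames.
9094 s = 2 h 31 min 34 s.
Timecode: 02:31:34:23.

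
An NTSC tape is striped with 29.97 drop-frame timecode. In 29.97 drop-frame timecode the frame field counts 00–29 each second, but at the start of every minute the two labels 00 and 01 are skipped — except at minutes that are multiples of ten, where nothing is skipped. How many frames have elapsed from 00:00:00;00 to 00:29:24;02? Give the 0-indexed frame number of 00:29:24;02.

52868

Complete 10-minute blocks: 2, each 17982 frames → 35964.
Remaining 9 whole minutes in the current block: 1800 + 8 × 1798 = 16184 frames.
Within the current minute: 24 × 30 + 2 − 2 = 720 (labels ;00/;01 skipped at this minute). Total = 35964 + 16184 + 720 = 52868.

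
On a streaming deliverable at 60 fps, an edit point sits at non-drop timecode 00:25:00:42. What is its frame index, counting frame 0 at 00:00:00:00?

Total seconds to the label: (0 × 3600 + 25 × 60 + 0) = 1500.
Frame index = 1500 × 60 + 42 = 90042.

frame 90042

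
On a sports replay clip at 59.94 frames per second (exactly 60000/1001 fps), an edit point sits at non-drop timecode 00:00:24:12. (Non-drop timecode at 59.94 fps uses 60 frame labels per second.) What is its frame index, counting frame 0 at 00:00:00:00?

Total seconds to the label: (0 × 3600 + 0 × 60 + 24) = 24.
Frame index = 24 × 60 + 12 = 1452.

frame 1452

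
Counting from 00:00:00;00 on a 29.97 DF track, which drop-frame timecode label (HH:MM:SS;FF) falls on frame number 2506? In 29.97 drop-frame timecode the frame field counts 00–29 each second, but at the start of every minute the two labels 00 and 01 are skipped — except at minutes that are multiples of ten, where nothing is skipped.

00:01:23;18

Each 10-minute DF block holds 10 × 60 × 30 − 9 × 2 = 17982 frames. 2506 ÷ 17982 → 0 full blocks, remainder 2506.
Within the partial block the first minute is 1800 frames and each further minute 1798, so 1 further minute boundary passed. Total skipped labels = 18 × 0 + 2 × 1 = 2.
Non-drop label index = 2506 + 2 = 2508; at 30 labels/s that is 00:01:23:18, i.e. DF 00:01:23;18.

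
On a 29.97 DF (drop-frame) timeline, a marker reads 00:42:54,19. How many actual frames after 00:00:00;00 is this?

As if non-drop at 30 labels/s: (0 × 3600 + 42 × 60 + 54) × 30 + 19 = 77239.
Minute boundaries passed: 42; those not divisible by 10: 42 − 4 = 38; dropped labels = 2 × 38 = 76.
Actual frame index = 77239 − 76 = 77163.

77163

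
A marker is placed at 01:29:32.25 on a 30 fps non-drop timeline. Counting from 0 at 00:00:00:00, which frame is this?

Total seconds to the label: (1 × 3600 + 29 × 60 + 32) = 5372.
Frame index = 5372 × 30 + 25 = 161185.

161185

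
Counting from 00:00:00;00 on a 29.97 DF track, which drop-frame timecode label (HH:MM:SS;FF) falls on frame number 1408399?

Ten DF minutes hold 17982 frames, so frame 1408399 lies in block 78 (frames 1402596–1420577) with 5803 frames into that block.
The block's first minute is 1800 frames and the rest 1798 each; 5803 frames reaches minute 3, so 78 × 18 + 3 × 2 = 1410 labels have been skipped so far.
Adding those back, label number 1408399 + 1410 = 1409809 at 30 labels/s is 46993 s + 19 f = 13 h 3 min 13 s frame 19, i.e. 13:03:13;19.

13:03:13;19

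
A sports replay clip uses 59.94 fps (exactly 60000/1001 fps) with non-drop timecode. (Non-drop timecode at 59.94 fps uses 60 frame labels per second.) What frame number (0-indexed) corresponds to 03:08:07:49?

677269

Total seconds to the label: (3 × 3600 + 8 × 60 + 7) = 11287.
Frame index = 11287 × 60 + 49 = 677269.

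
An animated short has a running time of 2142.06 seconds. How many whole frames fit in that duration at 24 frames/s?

51409 frames

Frames = 2142.06 × 24 = 1285236/25 ≈ 51409.4400.
Complete frames: 51409.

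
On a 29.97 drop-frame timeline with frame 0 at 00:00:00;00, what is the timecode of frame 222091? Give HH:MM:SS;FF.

Ten DF minutes hold 17982 frames, so frame 222091 lies in block 12 (frames 215784–233765) with 6307 frames into that block.
The block's first minute is 1800 frames and the rest 1798 each; 6307 frames reaches minute 3, so 12 × 18 + 3 × 2 = 222 labels have been skipped so far.
Adding those back, label number 222091 + 222 = 222313 at 30 labels/s is 7410 s + 13 f = 2 h 3 min 30 s frame 13, i.e. 02:03:30;13.

02:03:30;13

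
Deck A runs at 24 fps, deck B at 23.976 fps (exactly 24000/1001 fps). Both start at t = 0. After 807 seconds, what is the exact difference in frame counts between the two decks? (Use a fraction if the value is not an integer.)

A emits 24 × 807 = 19368 frames; B emits 24000/1001 × 807 = 19368000/1001.
Difference = 19368/1001 frames (≈ 19.3487); B is behind A.

19368/1001 frames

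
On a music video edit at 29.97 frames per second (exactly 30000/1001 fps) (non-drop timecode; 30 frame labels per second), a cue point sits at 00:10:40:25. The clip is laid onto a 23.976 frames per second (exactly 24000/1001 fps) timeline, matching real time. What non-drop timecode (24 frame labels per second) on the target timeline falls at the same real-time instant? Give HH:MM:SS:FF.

00:10:40:20

Source frame index: (0×3600 + 10×60 + 40) × 30 + 25 = 19225.
Real time: 19225 / (30000/1001) = 769769/1200 s.
Target frame: (769769/1200) × (24000/1001) = 15380.
At 24 labels/s: frame 15380 → 00:10:40:20.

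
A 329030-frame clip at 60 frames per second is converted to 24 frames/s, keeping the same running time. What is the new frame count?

Target frames = source frames × (target rate / source rate) = 329030 × (24)/(60) = 329030 × 2/5 = 131612.

131612 frames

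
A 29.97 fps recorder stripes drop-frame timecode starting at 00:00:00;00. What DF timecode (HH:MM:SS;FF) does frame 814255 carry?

07:32:48;29

Each 10-minute DF block holds 10 × 60 × 30 − 9 × 2 = 17982 frames. 814255 ÷ 17982 → 45 full blocks, remainder 5065.
Within the partial block the first minute is 1800 frames and each further minute 1798, so 2 further minute boundaries passed. Total skipped labels = 18 × 45 + 2 × 2 = 814.
Non-drop label index = 814255 + 814 = 815069; at 30 labels/s that is 07:32:48:29, i.e. DF 07:32:48;29.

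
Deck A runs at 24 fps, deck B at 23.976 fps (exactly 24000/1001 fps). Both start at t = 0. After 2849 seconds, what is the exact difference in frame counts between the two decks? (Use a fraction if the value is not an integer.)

888/13 frames

A emits 24 × 2849 = 68376 frames; B emits 24000/1001 × 2849 = 888000/13.
Difference = 888/13 frames (≈ 68.3077); B is behind A.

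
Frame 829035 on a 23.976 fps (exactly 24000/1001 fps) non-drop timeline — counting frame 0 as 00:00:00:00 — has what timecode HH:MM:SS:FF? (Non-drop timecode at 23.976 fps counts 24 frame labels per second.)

09:35:43:03

829035 ÷ 24 = 34543 full seconds, remainder 3 frames.
34543 s = 9 h 35 min 43 s.
Timecode: 09:35:43:03.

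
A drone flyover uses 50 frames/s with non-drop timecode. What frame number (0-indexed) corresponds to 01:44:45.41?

314291

Total seconds to the label: (1 × 3600 + 44 × 60 + 45) = 6285.
Frame index = 6285 × 50 + 41 = 314291.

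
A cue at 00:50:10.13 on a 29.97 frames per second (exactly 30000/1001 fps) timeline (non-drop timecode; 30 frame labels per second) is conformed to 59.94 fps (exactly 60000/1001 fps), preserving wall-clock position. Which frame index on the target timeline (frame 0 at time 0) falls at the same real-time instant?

Source frame index: (0×3600 + 50×60 + 10) × 30 + 13 = 90313.
Real time: 90313 / (30000/1001) = 90403313/30000 s.
Target frame: (90403313/30000) × (60000/1001) = 180626.

frame 180626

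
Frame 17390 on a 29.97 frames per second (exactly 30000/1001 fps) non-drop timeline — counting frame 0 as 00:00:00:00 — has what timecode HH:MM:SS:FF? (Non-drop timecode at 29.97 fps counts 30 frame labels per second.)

17390 ÷ 30 = 579 full seconds, remainder 20 frames.
579 s = 0 h 9 min 39 s.
Timecode: 00:09:39:20.

00:09:39:20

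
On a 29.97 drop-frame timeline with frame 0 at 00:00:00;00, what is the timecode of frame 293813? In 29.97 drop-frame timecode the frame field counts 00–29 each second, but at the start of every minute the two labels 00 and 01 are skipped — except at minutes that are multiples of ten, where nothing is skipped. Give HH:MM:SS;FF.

02:43:23;17

Each 10-minute DF block holds 10 × 60 × 30 − 9 × 2 = 17982 frames. 293813 ÷ 17982 → 16 full blocks, remainder 6101.
Within the partial block the first minute is 1800 frames and each further minute 1798, so 3 further minute boundaries passed. Total skipped labels = 18 × 16 + 2 × 3 = 294.
Non-drop label index = 293813 + 294 = 294107; at 30 labels/s that is 02:43:23:17, i.e. DF 02:43:23;17.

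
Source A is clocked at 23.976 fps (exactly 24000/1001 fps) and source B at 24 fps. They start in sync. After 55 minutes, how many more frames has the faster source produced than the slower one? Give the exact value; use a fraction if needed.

55 min = 3300 s.
A emits 24000/1001 × 3300 = 7200000/91 frames; B emits 24 × 3300 = 79200.
Difference = 7200/91 frames (≈ 79.1209); B is ahead of A.

7200/91 frames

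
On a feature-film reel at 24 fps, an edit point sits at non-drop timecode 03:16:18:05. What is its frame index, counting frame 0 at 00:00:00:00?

282677

Total seconds to the label: (3 × 3600 + 16 × 60 + 18) = 11778.
Frame index = 11778 × 24 + 5 = 282677.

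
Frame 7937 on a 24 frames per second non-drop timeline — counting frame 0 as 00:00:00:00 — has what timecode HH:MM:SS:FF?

00:05:30:17

7937 ÷ 24 = 330 full seconds, remainder 17 frames.
330 s = 0 h 5 min 30 s.
Timecode: 00:05:30:17.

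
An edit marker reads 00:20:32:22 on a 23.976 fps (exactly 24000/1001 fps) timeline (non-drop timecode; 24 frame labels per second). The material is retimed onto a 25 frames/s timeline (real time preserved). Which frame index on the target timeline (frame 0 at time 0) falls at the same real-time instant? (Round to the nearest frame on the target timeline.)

frame 30854

Source frame index: (0×3600 + 20×60 + 32) × 24 + 22 = 29590.
Real time: 29590 / (24000/1001) = 2961959/2400 s.
Target frame: (2961959/2400) × (25) = 2961959/96 ≈ 30853.740 → 30854.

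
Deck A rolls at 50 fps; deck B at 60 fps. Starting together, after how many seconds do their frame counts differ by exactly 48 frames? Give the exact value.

The gap grows by |60 − 50| = 10 frames per second.
Time for a 48-frame gap: 48 ÷ (10) = 4.8 s.

4.8 seconds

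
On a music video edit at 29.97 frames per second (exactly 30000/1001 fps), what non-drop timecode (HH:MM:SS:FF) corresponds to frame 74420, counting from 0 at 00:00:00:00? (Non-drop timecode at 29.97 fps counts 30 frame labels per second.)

00:41:20:20

74420 ÷ 30 = 2480 full seconds, remainder 20 frames.
2480 s = 0 h 41 min 20 s.
Timecode: 00:41:20:20.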